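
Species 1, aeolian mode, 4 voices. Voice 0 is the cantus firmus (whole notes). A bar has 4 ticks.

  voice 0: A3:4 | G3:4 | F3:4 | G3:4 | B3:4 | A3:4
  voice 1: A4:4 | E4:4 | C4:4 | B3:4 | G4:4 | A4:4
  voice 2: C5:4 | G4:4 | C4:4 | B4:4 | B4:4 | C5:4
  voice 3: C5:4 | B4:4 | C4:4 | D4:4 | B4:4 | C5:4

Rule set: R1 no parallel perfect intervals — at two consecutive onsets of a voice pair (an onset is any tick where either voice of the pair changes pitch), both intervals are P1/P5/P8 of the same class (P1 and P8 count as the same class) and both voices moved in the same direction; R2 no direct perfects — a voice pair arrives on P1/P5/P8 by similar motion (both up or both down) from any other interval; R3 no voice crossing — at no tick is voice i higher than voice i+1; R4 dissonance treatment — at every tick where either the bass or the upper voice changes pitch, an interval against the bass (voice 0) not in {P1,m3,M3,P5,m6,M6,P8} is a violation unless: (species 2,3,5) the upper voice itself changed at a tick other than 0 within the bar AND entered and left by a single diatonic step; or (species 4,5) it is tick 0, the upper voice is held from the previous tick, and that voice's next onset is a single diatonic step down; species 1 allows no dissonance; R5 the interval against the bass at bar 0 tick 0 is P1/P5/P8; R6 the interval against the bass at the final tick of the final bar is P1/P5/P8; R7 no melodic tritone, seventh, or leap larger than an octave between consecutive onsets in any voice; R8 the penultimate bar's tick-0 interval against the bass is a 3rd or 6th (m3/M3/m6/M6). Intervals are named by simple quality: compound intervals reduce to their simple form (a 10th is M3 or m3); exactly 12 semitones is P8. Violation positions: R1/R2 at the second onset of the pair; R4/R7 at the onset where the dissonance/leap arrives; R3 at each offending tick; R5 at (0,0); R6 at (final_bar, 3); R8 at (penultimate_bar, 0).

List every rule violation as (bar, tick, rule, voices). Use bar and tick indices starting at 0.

bar 0: v0=A3 v1=A4 v2=C5 v3=C5 downbeat m3
bar 1: v0=G3 v1=E4 v2=G4 v3=B4 downbeat M3
bar 2: v0=F3 v1=C4 v2=C4 v3=C4 downbeat P5
bar 3: v0=G3 v1=B3 v2=B4 v3=D4 downbeat P5
bar 4: v0=B3 v1=G4 v2=B4 v3=B4 downbeat P8
bar 5: v0=A3 v1=A4 v2=C5 v3=C5 downbeat m3
  -> R5 @ bar 0 tick 0 v(0, 2): opens on m3
  -> R5 @ bar 0 tick 0 v(0, 3): opens on m3
  -> R2 @ bar 1 tick 0 v(0, 2): A3/C5 m3 -> G3/G4 P8 similar
  -> R2 @ bar 1 tick 0 v(1, 3): A4/C5 m3 -> E4/B4 P5 similar
  -> R2 @ bar 2 tick 0 v(0, 1): G3/E4 M6 -> F3/C4 P5 similar
  -> R2 @ bar 2 tick 0 v(0, 2): G3/G4 P8 -> F3/C4 P5 similar
  -> R2 @ bar 2 tick 0 v(0, 3): G3/B4 M3 -> F3/C4 P5 similar
  -> R2 @ bar 2 tick 0 v(1, 2): E4/G4 m3 -> C4/C4 P1 similar
  -> R2 @ bar 2 tick 0 v(1, 3): E4/B4 P5 -> C4/C4 P1 similar
  -> R2 @ bar 2 tick 0 v(2, 3): G4/B4 M3 -> C4/C4 P1 similar
  -> R7 @ bar 2 tick 0 v(3,): B4->C4 leap 11st
  -> R1 @ bar 3 tick 0 v(0, 3): F3/C4 P5 -> G3/D4 P5 similar
  -> R3 @ bar 3 tick 0 v(2, 3): B4 above D4
  -> R7 @ bar 3 tick 0 v(2,): C4->B4 leap 11st
  -> R3 @ bar 3 tick 1 v(2, 3): B4 above D4
  -> R3 @ bar 3 tick 2 v(2, 3): B4 above D4
  -> R3 @ bar 3 tick 3 v(2, 3): B4 above D4
  -> R2 @ bar 4 tick 0 v(0, 3): G3/D4 P5 -> B3/B4 P8 similar
  -> R8 @ bar 4 tick 0 v(0, 2): penult P8 not 3rd/6th
  -> R8 @ bar 4 tick 0 v(0, 3): penult P8 not 3rd/6th
  -> R1 @ bar 5 tick 0 v(2, 3): B4/B4 P1 -> C5/C5 P1 similar
  -> R6 @ bar 5 tick 3 v(0, 2): closes on m3
  -> R6 @ bar 5 tick 3 v(0, 3): closes on m3

(0, 0, R5, (0, 2))
(0, 0, R5, (0, 3))
(1, 0, R2, (0, 2))
(1, 0, R2, (1, 3))
(2, 0, R2, (0, 1))
(2, 0, R2, (0, 2))
(2, 0, R2, (0, 3))
(2, 0, R2, (1, 2))
(2, 0, R2, (1, 3))
(2, 0, R2, (2, 3))
(2, 0, R7, (3,))
(3, 0, R1, (0, 3))
(3, 0, R3, (2, 3))
(3, 0, R7, (2,))
(3, 1, R3, (2, 3))
(3, 2, R3, (2, 3))
(3, 3, R3, (2, 3))
(4, 0, R2, (0, 3))
(4, 0, R8, (0, 2))
(4, 0, R8, (0, 3))
(5, 0, R1, (2, 3))
(5, 3, R6, (0, 2))
(5, 3, R6, (0, 3))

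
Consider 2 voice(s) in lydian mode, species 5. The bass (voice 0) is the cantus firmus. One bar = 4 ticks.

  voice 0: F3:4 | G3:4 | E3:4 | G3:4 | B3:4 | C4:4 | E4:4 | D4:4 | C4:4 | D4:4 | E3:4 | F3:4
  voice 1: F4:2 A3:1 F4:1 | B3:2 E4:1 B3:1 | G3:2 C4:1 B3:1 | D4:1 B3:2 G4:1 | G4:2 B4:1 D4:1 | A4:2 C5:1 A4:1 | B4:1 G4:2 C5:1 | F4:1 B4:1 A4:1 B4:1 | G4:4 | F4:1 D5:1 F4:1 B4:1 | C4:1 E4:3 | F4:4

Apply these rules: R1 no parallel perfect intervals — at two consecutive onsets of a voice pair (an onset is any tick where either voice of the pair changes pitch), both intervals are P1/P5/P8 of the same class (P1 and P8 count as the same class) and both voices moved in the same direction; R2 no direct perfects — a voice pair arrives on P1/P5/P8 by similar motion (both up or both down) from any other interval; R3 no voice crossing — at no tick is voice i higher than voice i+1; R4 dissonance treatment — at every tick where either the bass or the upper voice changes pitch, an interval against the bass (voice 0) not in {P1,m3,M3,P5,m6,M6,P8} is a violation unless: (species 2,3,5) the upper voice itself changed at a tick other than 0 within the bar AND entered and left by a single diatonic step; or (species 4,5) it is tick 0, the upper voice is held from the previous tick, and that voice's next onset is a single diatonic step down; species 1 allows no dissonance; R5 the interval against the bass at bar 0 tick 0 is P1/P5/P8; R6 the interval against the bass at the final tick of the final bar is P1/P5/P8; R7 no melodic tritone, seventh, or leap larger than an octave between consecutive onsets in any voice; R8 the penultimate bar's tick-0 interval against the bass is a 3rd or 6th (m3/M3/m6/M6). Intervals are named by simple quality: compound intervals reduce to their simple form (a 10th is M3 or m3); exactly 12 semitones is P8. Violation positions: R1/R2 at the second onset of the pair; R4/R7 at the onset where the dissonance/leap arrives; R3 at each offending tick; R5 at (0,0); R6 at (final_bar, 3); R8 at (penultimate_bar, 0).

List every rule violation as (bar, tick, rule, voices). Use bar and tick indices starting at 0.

bar 0: v0=F3 v1=F4 downbeat P8
bar 1: v0=G3 v1=B3 downbeat M3
bar 2: v0=E3 v1=G3 downbeat m3
bar 3: v0=G3 v1=D4 downbeat P5
bar 4: v0=B3 v1=G4 downbeat m6
bar 5: v0=C4 v1=A4 downbeat M6
bar 6: v0=E4 v1=B4 downbeat P5
bar 7: v0=D4 v1=F4 downbeat m3
bar 8: v0=C4 v1=G4 downbeat P5
bar 9: v0=D4 v1=F4 downbeat m3
bar 10: v0=E3 v1=C4 downbeat m6
bar 11: v0=F3 v1=F4 downbeat P8
  -> R7 @ bar 1 tick 0 v(1,): F4->B3 leap 6st
  -> R1 @ bar 3 tick 0 v(0, 1): E3/B3 P5 -> G3/D4 P5 similar
  -> R2 @ bar 6 tick 0 v(0, 1): C4/A4 M6 -> E4/B4 P5 similar
  -> R7 @ bar 7 tick 1 v(1,): F4->B4 leap 6st
  -> R2 @ bar 8 tick 0 v(0, 1): D4/B4 M6 -> C4/G4 P5 similar
  -> R7 @ bar 9 tick 3 v(1,): F4->B4 leap 6st
  -> R7 @ bar 10 tick 0 v(0,): D4->E3 leap 10st
  -> R7 @ bar 10 tick 0 v(1,): B4->C4 leap 11st
  -> R1 @ bar 11 tick 0 v(0, 1): E3/E4 P8 -> F3/F4 P8 similar

(1, 0, R7, (1,))
(3, 0, R1, (0, 1))
(6, 0, R2, (0, 1))
(7, 1, R7, (1,))
(8, 0, R2, (0, 1))
(9, 3, R7, (1,))
(10, 0, R7, (0,))
(10, 0, R7, (1,))
(11, 0, R1, (0, 1))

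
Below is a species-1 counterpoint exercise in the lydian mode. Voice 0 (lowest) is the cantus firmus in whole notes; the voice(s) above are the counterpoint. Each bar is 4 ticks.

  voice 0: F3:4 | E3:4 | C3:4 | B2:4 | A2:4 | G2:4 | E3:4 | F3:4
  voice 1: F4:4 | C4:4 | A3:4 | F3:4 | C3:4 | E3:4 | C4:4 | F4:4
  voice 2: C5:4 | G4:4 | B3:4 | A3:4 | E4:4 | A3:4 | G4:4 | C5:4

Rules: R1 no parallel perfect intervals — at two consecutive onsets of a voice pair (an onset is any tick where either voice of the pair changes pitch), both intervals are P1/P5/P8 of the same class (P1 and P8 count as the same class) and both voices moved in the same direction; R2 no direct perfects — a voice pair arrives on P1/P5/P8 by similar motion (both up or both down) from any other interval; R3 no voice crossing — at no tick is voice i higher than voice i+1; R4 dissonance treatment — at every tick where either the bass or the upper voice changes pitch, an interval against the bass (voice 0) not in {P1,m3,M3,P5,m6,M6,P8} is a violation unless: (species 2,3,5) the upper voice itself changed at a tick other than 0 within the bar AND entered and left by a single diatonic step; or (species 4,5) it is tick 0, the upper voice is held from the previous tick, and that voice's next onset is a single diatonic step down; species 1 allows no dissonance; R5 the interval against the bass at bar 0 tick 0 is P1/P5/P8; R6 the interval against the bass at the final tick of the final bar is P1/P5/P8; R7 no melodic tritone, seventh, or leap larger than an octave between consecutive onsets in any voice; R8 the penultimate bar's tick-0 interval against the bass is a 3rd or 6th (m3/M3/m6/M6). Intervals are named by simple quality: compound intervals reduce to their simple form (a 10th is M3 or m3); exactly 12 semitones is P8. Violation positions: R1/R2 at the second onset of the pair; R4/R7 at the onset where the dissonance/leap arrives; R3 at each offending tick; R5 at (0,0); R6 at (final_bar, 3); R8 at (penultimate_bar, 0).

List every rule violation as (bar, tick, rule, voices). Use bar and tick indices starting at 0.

bar 0: v0=F3 v1=F4 v2=C5 downbeat P5
bar 1: v0=E3 v1=C4 v2=G4 downbeat m3
bar 2: v0=C3 v1=A3 v2=B3 downbeat M7
bar 3: v0=B2 v1=F3 v2=A3 downbeat m7
bar 4: v0=A2 v1=C3 v2=E4 downbeat P5
bar 5: v0=G2 v1=E3 v2=A3 downbeat M2
bar 6: v0=E3 v1=C4 v2=G4 downbeat m3
bar 7: v0=F3 v1=F4 v2=C5 downbeat P5
  -> R1 @ bar 1 tick 0 v(1, 2): F4/C5 P5 -> C4/G4 P5 similar
  -> R4 @ bar 2 tick 0 v(0, 2): C3/B3 M7 untreated
  -> R4 @ bar 3 tick 0 v(0, 1): B2/F3 TT untreated
  -> R4 @ bar 3 tick 0 v(0, 2): B2/A3 m7 untreated
  -> R4 @ bar 5 tick 0 v(0, 2): G2/A3 M2 untreated
  -> R2 @ bar 6 tick 0 v(1, 2): E3/A3 P4 -> C4/G4 P5 similar
  -> R7 @ bar 6 tick 0 v(2,): A3->G4 leap 10st
  -> R1 @ bar 7 tick 0 v(1, 2): C4/G4 P5 -> F4/C5 P5 similar
  -> R2 @ bar 7 tick 0 v(0, 1): E3/C4 m6 -> F3/F4 P8 similar
  -> R2 @ bar 7 tick 0 v(0, 2): E3/G4 m3 -> F3/C5 P5 similar

(1, 0, R1, (1, 2))
(2, 0, R4, (0, 2))
(3, 0, R4, (0, 1))
(3, 0, R4, (0, 2))
(5, 0, R4, (0, 2))
(6, 0, R2, (1, 2))
(6, 0, R7, (2,))
(7, 0, R1, (1, 2))
(7, 0, R2, (0, 1))
(7, 0, R2, (0, 2))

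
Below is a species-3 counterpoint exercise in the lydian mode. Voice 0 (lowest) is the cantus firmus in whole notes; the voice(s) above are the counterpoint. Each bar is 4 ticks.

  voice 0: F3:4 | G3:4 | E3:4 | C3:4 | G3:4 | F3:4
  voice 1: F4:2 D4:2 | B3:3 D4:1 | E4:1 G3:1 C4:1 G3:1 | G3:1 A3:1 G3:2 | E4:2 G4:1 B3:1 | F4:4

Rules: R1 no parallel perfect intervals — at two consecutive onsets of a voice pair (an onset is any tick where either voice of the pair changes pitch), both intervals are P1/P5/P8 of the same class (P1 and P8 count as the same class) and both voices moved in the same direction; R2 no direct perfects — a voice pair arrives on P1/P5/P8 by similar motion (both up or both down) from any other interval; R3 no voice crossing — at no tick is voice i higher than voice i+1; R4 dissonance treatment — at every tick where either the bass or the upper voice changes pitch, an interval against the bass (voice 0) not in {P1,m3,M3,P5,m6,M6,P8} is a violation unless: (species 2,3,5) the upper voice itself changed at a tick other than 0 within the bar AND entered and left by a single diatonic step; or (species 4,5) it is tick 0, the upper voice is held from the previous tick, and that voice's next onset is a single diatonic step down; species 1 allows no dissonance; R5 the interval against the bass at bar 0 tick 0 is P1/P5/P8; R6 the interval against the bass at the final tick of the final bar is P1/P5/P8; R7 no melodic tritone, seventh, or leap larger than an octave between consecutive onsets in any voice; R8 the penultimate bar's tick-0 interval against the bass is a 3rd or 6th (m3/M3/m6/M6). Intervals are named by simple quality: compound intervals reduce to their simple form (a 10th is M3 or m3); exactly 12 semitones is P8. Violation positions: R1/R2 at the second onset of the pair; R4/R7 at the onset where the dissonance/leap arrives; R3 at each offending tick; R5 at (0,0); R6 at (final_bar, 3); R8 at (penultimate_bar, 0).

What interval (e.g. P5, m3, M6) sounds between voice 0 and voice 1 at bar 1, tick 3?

voice 0=G3 voice 1=D4 -> P5

P5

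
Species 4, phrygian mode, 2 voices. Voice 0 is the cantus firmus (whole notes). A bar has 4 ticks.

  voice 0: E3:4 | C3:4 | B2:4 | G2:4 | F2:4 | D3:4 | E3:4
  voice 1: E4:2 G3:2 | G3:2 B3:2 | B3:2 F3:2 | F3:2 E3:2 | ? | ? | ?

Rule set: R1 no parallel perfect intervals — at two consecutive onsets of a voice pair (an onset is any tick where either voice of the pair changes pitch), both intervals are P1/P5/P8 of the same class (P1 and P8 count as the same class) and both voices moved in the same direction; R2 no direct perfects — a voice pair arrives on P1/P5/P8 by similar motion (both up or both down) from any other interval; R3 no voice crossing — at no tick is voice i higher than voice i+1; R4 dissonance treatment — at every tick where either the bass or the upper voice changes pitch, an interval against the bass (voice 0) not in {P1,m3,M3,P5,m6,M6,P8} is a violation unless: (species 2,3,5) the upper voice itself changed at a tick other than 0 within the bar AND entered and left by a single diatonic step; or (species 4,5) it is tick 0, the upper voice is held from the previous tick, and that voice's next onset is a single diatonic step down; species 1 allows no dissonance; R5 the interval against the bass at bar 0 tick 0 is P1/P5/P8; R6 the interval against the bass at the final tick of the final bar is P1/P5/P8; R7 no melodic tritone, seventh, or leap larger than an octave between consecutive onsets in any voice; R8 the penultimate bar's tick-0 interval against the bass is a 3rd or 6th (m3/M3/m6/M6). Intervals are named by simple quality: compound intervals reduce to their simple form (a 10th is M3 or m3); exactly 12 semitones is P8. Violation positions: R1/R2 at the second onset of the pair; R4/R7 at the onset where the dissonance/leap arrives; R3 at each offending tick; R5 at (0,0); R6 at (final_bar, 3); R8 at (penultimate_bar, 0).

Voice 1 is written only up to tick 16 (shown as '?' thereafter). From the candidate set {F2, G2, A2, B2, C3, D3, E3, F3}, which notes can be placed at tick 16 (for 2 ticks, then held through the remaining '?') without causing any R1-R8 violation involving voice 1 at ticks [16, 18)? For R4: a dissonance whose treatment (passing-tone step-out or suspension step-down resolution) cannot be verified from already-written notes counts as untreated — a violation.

{A2, D3, F3}

F2: violates R2,R7
G2: violates R4
A2: legal
B2: violates R4
C3: violates R2
D3: legal
E3: violates R4
F3: legal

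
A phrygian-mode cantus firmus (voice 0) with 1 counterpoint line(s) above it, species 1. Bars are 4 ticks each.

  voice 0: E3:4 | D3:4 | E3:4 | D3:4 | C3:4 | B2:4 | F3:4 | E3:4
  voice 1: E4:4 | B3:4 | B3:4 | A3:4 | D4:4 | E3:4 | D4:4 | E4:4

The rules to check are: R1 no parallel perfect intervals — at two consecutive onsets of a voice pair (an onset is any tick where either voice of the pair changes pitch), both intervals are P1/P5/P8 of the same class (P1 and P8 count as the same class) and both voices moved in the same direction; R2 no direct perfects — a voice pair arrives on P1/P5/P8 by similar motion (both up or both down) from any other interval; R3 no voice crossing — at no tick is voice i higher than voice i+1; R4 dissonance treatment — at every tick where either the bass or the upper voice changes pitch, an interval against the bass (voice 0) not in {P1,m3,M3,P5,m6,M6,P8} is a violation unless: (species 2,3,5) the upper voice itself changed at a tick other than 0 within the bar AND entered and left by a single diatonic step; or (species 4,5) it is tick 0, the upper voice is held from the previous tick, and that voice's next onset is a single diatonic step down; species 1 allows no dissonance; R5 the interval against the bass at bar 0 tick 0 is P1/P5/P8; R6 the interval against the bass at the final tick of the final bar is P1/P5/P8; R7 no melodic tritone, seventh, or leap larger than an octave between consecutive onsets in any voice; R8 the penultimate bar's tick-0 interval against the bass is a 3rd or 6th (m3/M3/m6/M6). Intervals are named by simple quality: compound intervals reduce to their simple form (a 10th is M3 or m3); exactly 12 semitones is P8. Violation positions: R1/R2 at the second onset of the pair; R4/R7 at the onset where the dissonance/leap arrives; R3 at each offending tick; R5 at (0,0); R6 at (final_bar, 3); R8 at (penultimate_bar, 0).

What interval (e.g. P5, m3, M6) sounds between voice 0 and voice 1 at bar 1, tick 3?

M6

voice 0=D3 voice 1=B3 -> M6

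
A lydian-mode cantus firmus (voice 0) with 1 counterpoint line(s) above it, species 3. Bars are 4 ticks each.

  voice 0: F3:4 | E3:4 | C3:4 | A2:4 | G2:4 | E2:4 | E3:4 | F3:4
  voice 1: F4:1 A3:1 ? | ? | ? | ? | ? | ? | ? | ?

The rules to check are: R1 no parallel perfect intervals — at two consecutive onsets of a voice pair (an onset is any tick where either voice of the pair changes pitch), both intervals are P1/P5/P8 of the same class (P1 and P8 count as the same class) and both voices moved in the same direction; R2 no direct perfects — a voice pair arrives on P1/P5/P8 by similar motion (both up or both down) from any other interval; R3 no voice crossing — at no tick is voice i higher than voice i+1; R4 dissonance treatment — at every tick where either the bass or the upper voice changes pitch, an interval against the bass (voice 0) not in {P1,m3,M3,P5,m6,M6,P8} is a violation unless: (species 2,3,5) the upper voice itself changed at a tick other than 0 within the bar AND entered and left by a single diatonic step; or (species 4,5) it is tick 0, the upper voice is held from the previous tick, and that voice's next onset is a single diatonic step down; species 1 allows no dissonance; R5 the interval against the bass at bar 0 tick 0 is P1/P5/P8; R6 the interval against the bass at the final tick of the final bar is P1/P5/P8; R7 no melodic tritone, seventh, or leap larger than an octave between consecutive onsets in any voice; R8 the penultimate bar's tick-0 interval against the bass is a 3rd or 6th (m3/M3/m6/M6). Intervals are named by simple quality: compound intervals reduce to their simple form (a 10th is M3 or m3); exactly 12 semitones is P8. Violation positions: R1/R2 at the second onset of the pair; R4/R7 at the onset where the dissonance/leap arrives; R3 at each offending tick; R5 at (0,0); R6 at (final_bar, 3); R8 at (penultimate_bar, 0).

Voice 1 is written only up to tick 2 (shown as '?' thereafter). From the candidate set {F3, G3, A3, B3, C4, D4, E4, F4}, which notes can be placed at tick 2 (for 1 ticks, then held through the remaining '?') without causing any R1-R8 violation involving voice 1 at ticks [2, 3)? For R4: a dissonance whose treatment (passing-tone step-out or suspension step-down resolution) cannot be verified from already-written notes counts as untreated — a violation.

{A3, C4, D4, F3, F4}

F3: legal
G3: violates R4
A3: legal
B3: violates R4
C4: legal
D4: legal
E4: violates R4
F4: legal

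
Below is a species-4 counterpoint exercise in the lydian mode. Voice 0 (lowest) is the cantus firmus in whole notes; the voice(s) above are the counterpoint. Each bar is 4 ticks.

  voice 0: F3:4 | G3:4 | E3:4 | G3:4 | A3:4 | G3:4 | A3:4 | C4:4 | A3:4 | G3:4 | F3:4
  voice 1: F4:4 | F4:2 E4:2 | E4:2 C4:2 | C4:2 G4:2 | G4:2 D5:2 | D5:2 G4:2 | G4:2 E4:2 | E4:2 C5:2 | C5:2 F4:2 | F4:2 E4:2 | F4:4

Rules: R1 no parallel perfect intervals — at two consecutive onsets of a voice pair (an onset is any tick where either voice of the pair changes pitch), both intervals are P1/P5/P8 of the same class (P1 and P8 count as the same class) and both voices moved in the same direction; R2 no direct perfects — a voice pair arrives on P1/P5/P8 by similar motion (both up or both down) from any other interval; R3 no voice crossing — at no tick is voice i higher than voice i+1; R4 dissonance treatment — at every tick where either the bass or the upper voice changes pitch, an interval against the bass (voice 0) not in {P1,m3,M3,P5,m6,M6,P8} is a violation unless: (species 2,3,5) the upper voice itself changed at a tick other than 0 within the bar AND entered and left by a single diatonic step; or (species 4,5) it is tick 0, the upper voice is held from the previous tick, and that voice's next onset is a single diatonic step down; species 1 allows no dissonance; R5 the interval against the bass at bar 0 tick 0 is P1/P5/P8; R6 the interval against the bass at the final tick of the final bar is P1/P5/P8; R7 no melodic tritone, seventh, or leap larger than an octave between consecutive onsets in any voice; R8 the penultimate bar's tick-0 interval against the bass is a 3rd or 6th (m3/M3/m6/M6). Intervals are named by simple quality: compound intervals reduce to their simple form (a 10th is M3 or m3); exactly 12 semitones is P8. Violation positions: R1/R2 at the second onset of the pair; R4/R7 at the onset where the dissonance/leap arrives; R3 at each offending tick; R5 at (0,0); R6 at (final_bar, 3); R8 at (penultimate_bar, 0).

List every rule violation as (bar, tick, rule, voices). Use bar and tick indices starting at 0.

bar 0: v0=F3 v1=F4 downbeat P8
bar 1: v0=G3 v1=F4 downbeat m7
bar 2: v0=E3 v1=E4 downbeat P8
bar 3: v0=G3 v1=C4 downbeat P4
bar 4: v0=A3 v1=G4 downbeat m7
bar 5: v0=G3 v1=D5 downbeat P5
bar 6: v0=A3 v1=G4 downbeat m7
bar 7: v0=C4 v1=E4 downbeat M3
bar 8: v0=A3 v1=C5 downbeat m3
bar 9: v0=G3 v1=F4 downbeat m7
bar 10: v0=F3 v1=F4 downbeat P8
  -> R4 @ bar 3 tick 0 v(0, 1): G3/C4 P4 untreated
  -> R4 @ bar 4 tick 0 v(0, 1): A3/G4 m7 untreated
  -> R4 @ bar 4 tick 2 v(0, 1): A3/D5 P4 untreated
  -> R4 @ bar 6 tick 0 v(0, 1): A3/G4 m7 untreated
  -> R8 @ bar 9 tick 0 v(0, 1): penult m7 not 3rd/6th

(3, 0, R4, (0, 1))
(4, 0, R4, (0, 1))
(4, 2, R4, (0, 1))
(6, 0, R4, (0, 1))
(9, 0, R8, (0, 1))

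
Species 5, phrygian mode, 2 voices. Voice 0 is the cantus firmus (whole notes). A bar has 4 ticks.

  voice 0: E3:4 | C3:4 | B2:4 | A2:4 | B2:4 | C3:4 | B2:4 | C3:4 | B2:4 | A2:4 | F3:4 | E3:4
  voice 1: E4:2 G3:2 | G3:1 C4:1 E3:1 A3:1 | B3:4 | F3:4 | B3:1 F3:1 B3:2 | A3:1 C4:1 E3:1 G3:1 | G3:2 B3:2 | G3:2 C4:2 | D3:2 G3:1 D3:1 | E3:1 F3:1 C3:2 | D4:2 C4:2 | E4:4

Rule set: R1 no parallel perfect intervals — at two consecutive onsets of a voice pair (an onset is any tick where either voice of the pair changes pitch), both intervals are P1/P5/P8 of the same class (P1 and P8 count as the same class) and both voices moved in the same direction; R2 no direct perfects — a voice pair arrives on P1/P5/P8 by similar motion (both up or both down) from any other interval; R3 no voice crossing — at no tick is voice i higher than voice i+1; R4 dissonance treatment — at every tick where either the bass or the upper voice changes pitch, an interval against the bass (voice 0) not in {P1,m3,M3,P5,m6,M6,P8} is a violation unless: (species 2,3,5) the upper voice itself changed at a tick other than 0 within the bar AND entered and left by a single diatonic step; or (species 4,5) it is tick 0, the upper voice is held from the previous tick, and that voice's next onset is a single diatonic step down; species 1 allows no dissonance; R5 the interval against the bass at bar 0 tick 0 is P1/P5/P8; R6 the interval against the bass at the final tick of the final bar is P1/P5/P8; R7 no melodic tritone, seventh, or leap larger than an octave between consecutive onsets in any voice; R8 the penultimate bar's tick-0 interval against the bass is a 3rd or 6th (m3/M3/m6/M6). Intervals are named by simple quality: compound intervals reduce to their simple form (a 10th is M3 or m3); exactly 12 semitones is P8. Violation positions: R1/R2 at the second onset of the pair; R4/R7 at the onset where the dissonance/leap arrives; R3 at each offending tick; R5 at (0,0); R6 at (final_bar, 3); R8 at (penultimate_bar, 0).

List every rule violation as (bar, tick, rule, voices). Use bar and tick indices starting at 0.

(3, 0, R7, (1,))
(4, 0, R2, (0, 1))
(4, 0, R7, (1,))
(4, 1, R4, (0, 1))
(4, 1, R7, (1,))
(4, 2, R7, (1,))
(8, 0, R7, (1,))
(10, 0, R7, (1,))

bar 0: v0=E3 v1=E4 downbeat P8
bar 1: v0=C3 v1=G3 downbeat P5
bar 2: v0=B2 v1=B3 downbeat P8
bar 3: v0=A2 v1=F3 downbeat m6
bar 4: v0=B2 v1=B3 downbeat P8
bar 5: v0=C3 v1=A3 downbeat M6
bar 6: v0=B2 v1=G3 downbeat m6
bar 7: v0=C3 v1=G3 downbeat P5
bar 8: v0=B2 v1=D3 downbeat m3
bar 9: v0=A2 v1=E3 downbeat P5
bar 10: v0=F3 v1=D4 downbeat M6
bar 11: v0=E3 v1=E4 downbeat P8
  -> R7 @ bar 3 tick 0 v(1,): B3->F3 leap 6st
  -> R2 @ bar 4 tick 0 v(0, 1): A2/F3 m6 -> B2/B3 P8 similar
  -> R7 @ bar 4 tick 0 v(1,): F3->B3 leap 6st
  -> R4 @ bar 4 tick 1 v(0, 1): B2/F3 TT untreated
  -> R7 @ bar 4 tick 1 v(1,): B3->F3 leap 6st
  -> R7 @ bar 4 tick 2 v(1,): F3->B3 leap 6st
  -> R7 @ bar 8 tick 0 v(1,): C4->D3 leap 10st
  -> R7 @ bar 10 tick 0 v(1,): C3->D4 leap 14st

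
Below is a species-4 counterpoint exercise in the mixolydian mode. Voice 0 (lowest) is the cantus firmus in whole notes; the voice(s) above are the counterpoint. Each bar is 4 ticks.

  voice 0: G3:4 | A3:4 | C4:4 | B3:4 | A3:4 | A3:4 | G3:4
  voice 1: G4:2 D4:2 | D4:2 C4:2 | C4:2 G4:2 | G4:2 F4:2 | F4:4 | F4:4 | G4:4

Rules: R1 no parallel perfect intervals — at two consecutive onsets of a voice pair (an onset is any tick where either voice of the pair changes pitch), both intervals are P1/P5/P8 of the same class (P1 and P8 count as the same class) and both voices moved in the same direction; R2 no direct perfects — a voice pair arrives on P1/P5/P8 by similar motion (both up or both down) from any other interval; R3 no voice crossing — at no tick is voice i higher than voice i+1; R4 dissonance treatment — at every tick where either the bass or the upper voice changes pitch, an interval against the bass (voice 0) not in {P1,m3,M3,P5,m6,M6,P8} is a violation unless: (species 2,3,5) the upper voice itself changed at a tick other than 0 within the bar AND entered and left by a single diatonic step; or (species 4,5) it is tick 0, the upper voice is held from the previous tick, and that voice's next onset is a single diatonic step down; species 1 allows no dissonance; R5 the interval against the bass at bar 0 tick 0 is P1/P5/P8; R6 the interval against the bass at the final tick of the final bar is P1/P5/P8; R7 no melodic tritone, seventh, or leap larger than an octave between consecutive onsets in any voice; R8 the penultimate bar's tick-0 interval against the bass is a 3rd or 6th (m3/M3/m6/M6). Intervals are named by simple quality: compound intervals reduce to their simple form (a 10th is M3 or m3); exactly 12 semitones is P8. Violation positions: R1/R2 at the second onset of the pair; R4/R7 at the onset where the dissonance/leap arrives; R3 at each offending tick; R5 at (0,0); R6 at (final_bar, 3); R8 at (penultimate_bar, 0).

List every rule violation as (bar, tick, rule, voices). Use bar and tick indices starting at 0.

(3, 2, R4, (0, 1))

bar 0: v0=G3 v1=G4 downbeat P8
bar 1: v0=A3 v1=D4 downbeat P4
bar 2: v0=C4 v1=C4 downbeat P1
bar 3: v0=B3 v1=G4 downbeat m6
bar 4: v0=A3 v1=F4 downbeat m6
bar 5: v0=A3 v1=F4 downbeat m6
bar 6: v0=G3 v1=G4 downbeat P8
  -> R4 @ bar 3 tick 2 v(0, 1): B3/F4 TT untreated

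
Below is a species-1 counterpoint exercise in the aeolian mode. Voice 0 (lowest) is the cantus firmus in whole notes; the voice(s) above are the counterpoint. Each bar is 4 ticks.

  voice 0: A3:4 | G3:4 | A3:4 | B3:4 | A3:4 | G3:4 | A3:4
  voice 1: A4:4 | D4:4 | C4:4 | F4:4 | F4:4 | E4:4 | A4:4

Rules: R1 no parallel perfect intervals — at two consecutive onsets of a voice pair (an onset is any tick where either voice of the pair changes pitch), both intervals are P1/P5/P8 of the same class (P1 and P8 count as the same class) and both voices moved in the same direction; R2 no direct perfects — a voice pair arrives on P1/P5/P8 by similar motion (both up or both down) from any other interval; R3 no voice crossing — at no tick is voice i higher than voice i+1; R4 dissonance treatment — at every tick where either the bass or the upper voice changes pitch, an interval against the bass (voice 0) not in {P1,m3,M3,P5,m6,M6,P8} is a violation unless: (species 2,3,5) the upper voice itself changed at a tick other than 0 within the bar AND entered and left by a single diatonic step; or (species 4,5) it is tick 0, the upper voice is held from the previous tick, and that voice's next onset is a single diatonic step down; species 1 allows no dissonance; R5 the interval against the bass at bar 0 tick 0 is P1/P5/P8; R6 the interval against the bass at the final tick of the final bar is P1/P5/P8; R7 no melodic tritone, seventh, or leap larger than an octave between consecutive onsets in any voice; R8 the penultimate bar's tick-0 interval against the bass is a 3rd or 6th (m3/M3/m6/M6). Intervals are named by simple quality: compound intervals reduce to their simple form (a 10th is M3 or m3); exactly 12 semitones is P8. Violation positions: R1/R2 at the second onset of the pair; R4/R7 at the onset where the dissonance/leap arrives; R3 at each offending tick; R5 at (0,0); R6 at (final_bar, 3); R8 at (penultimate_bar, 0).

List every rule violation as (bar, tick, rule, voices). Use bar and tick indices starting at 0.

bar 0: v0=A3 v1=A4 downbeat P8
bar 1: v0=G3 v1=D4 downbeat P5
bar 2: v0=A3 v1=C4 downbeat m3
bar 3: v0=B3 v1=F4 downbeat TT
bar 4: v0=A3 v1=F4 downbeat m6
bar 5: v0=G3 v1=E4 downbeat M6
bar 6: v0=A3 v1=A4 downbeat P8
  -> R2 @ bar 1 tick 0 v(0, 1): A3/A4 P8 -> G3/D4 P5 similar
  -> R4 @ bar 3 tick 0 v(0, 1): B3/F4 TT untreated
  -> R2 @ bar 6 tick 0 v(0, 1): G3/E4 M6 -> A3/A4 P8 similar

(1, 0, R2, (0, 1))
(3, 0, R4, (0, 1))
(6, 0, R2, (0, 1))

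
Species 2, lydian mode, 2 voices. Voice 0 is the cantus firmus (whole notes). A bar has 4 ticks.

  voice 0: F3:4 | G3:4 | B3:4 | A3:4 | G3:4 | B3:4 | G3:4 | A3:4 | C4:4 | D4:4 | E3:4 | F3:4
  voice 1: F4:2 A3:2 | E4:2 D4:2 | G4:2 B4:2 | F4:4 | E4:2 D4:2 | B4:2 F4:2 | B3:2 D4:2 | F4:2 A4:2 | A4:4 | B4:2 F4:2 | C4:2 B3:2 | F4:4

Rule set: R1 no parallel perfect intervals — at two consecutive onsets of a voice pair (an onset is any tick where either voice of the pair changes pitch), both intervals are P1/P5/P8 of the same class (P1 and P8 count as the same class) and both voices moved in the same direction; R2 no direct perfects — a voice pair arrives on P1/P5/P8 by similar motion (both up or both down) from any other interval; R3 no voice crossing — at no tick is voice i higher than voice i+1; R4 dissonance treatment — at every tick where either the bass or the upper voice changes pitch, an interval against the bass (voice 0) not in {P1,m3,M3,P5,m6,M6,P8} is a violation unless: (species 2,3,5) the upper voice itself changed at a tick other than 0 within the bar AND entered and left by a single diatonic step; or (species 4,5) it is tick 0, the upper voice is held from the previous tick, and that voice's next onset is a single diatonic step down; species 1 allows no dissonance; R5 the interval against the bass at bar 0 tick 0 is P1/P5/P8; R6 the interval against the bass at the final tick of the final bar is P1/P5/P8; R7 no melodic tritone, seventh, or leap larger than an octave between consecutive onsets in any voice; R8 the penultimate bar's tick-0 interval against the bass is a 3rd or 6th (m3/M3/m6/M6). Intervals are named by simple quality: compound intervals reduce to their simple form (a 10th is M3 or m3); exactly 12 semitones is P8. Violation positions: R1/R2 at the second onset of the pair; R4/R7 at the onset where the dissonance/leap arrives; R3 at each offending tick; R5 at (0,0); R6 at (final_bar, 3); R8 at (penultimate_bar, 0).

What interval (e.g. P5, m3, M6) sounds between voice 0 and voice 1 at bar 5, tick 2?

voice 0=B3 voice 1=F4 -> TT

TT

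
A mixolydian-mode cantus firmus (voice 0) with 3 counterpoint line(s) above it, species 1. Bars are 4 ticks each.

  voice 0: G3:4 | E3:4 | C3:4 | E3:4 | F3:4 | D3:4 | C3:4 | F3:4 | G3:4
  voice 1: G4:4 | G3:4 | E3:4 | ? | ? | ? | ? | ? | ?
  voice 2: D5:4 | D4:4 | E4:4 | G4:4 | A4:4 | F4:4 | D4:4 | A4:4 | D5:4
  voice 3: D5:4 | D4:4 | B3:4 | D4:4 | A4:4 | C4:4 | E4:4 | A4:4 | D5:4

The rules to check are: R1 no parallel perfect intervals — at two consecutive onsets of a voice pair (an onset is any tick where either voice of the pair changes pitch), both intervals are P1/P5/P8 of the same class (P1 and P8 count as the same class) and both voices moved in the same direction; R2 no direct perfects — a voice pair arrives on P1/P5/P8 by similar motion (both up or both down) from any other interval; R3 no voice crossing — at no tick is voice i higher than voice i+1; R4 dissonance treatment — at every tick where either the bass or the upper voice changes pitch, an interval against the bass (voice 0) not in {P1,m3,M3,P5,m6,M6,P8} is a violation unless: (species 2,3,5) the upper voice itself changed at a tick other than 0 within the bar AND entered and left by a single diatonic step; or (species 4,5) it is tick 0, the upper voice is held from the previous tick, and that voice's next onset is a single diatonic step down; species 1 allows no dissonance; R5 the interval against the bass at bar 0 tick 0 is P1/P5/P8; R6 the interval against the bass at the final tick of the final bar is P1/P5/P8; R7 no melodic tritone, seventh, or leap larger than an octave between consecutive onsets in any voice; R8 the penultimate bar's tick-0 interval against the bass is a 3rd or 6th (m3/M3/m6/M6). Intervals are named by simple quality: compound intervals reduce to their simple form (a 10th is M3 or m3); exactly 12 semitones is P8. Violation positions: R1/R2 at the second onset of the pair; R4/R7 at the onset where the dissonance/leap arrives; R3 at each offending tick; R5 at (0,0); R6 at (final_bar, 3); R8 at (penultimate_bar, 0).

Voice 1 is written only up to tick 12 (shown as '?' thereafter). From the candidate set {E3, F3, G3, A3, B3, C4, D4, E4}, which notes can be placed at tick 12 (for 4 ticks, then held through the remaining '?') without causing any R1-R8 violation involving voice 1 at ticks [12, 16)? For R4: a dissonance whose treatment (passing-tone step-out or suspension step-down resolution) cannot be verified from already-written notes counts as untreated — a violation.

E3: legal
F3: violates R4
G3: violates R1
A3: violates R4
B3: violates R2
C4: violates R2
D4: violates R2,R4,R7
E4: violates R2

{E3}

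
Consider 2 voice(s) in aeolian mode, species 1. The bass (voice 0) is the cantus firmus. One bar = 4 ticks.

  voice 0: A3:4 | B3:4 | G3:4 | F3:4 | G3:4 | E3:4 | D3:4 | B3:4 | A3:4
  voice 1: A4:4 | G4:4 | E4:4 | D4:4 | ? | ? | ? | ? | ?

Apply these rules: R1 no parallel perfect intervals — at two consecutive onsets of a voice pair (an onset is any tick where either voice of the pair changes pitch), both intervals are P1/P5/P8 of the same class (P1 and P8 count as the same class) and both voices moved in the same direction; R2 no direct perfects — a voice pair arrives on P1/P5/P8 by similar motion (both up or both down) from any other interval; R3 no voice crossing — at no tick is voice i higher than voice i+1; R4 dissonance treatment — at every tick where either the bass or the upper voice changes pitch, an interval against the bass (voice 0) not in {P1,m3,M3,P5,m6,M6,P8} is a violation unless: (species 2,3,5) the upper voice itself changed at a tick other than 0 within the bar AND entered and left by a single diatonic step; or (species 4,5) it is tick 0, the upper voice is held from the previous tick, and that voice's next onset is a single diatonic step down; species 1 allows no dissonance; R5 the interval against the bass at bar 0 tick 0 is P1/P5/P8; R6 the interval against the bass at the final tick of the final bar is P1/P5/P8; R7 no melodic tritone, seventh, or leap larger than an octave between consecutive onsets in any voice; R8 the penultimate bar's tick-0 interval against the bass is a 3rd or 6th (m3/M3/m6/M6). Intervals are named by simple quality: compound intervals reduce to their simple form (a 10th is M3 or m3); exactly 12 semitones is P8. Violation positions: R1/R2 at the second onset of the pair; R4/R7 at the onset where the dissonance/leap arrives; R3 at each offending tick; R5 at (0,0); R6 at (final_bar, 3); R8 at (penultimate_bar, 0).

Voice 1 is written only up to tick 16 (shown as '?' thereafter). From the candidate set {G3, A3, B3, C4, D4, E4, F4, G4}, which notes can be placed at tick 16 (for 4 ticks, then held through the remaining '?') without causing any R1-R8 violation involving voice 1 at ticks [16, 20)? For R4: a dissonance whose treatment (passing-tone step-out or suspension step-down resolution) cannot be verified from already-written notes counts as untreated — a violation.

G3: legal
A3: violates R4
B3: legal
C4: violates R4
D4: legal
E4: legal
F4: violates R4
G4: violates R2

{B3, D4, E4, G3}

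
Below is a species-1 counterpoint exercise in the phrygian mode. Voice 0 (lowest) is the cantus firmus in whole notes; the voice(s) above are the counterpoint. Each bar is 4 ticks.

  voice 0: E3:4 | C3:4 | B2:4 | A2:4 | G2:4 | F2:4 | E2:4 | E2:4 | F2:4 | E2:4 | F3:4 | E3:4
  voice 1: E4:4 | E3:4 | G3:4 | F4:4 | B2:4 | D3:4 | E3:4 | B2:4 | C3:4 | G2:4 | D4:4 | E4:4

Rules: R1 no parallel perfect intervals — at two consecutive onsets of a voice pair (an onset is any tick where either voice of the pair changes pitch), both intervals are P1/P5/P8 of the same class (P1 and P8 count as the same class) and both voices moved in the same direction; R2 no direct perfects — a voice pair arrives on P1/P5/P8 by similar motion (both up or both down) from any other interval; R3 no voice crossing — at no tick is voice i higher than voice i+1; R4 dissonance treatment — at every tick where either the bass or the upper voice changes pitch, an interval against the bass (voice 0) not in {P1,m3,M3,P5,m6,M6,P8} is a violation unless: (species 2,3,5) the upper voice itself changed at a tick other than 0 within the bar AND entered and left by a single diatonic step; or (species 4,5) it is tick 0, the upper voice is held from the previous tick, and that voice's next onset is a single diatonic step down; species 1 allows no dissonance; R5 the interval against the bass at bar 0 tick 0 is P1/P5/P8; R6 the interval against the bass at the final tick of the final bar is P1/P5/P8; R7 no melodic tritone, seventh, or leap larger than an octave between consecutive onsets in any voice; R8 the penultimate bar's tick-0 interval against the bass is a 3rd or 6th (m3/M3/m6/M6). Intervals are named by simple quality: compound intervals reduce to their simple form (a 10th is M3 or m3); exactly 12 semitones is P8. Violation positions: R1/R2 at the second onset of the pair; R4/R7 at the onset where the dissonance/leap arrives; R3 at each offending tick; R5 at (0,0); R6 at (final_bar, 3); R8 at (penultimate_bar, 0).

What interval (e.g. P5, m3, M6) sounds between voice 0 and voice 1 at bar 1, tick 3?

M3

voice 0=C3 voice 1=E3 -> M3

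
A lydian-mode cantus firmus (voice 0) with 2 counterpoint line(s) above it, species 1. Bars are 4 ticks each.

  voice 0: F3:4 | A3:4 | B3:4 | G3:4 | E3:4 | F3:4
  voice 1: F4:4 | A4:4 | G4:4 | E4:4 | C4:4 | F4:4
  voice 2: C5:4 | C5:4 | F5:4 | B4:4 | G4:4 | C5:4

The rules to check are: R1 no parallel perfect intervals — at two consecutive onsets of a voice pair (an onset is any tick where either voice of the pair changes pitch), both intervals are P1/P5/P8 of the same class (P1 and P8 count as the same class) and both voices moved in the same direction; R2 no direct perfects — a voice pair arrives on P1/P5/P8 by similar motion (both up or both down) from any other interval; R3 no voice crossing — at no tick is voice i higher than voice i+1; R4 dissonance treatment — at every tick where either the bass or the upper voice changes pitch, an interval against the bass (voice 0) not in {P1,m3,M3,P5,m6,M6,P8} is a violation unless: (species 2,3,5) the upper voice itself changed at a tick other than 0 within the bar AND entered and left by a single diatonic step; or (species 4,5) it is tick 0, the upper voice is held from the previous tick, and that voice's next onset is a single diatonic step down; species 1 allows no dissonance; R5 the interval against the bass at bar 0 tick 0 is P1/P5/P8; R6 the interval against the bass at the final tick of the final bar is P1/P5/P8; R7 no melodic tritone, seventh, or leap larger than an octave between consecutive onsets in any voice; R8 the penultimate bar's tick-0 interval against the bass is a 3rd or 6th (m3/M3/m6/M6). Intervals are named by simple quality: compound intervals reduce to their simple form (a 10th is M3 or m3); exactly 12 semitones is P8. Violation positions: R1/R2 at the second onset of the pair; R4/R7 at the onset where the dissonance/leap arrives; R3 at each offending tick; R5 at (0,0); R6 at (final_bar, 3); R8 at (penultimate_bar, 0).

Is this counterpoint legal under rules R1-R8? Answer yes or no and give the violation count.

No (8 violations)

bar 0: v0=F3 v1=F4 v2=C5 (P5)
bar 1: v0=A3 v1=A4 v2=C5 (m3)
bar 2: v0=B3 v1=G4 v2=F5 (TT)
bar 3: v0=G3 v1=E4 v2=B4 (M3)
bar 4: v0=E3 v1=C4 v2=G4 (m3)
bar 5: v0=F3 v1=F4 v2=C5 (P5)
  R1 @ bar1.0: F3/F4 P8 -> A3/A4 P8 similar
  R4 @ bar2.0: B3/F5 TT untreated
  R2 @ bar3.0: G4/F5 m7 -> E4/B4 P5 similar
  R7 @ bar3.0: F5->B4 leap 6st
  R1 @ bar4.0: E4/B4 P5 -> C4/G4 P5 similar
  R1 @ bar5.0: C4/G4 P5 -> F4/C5 P5 similar
  R2 @ bar5.0: E3/C4 m6 -> F3/F4 P8 similar
  R2 @ bar5.0: E3/G4 m3 -> F3/C5 P5 similar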